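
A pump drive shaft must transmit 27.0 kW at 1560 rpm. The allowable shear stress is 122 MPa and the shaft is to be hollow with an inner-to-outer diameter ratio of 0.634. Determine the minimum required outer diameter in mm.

20.2 mm

ω = 2π·1560/60 = 163.4 rad/s, so T = P/ω = 27.0×10³ / 163.4 = 165.3 N·m.
For a hollow shaft with d_i/d_o = 0.634: τ_max = 16T/(π d_o³ (1−k⁴)), so d_o = [16T/(π τ_allow (1−k⁴))]^(1/3) = [16·165.3/(π·1.22×10^8·0.8384)]^(1/3) = 0.02019 m.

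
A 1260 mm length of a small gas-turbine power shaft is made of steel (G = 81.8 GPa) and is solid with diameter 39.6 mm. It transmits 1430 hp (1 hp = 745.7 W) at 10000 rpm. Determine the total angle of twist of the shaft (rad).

ω = 2π·10000/60 = 1047 rad/s, so T = P/ω = 1430×745.7 / 1047 = 1018 N·m.
J = πd⁴/32 = π(0.0396)⁴/32 = 2.414×10^-7 m⁴.
θ = T·L/(G·J) = 1018 × 1.26 / (81.8×10⁹ × 2.414×10^-7) = 0.06497 rad.

0.0650 rad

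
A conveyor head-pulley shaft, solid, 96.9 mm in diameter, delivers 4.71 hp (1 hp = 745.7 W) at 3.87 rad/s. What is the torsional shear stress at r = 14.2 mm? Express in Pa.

1.49e6 Pa

ω = 3.87 rad/s, so T = P/ω = 4.71×745.7 / 3.870 = 907.6 N·m.
J = πd⁴/32 = π(0.0969)⁴/32 = 8.656×10^-6 m⁴.
Shear stress varies linearly with radius: τ = T·r/J = 907.6 × 0.0142 / 8.656×10^-6 = 1.489×10^6 Pa.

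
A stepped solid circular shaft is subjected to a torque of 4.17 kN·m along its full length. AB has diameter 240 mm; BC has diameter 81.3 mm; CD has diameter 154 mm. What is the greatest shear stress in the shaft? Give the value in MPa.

Under the same torque, τ_max = 16T/(πd³) is largest where d is smallest — segment BC (d = 81.3 mm).
τ_max = 16·4170/(π·(0.0813)³) = 3.952×10^7 Pa.

39.5 MPa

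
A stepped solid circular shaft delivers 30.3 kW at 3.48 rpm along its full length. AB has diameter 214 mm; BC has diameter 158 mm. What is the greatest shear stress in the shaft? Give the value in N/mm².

107 N/mm²

ω = 2π·3.48/60 = 0.3644 rad/s, so T = P/ω = 30.3×10³ / 0.3644 = 83140 N·m.
Under the same torque, τ_max = 16T/(πd³) is largest where d is smallest — segment BC (d = 158 mm).
τ_max = 16·83140/(π·(0.158)³) = 1.074×10^8 Pa.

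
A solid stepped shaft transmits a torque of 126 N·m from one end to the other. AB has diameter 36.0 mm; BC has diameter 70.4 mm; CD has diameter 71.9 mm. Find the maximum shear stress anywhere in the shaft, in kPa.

13800 kPa

Under the same torque, τ_max = 16T/(πd³) is largest where d is smallest — segment AB (d = 36.0 mm).
τ_max = 16·126.0/(π·(0.0360)³) = 1.375×10^7 Pa.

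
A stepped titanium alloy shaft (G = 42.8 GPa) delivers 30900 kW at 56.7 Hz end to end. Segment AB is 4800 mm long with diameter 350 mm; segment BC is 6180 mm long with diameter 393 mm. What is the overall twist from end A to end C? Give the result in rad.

ω = 2π·56.7 = 356.3 rad/s, so T = P/ω = 30900×10³ / 356.3 = 86740 N·m.
J_AB = π(0.350)⁴/32 = 1.47×10^-3 m⁴; J_BC = π(0.393)⁴/32 = 2.34×10^-3 m⁴.
θ = (T/G)·Σ L_i/J_i = (86740/42.8×10⁹)·(4.80/1.47×10^-3 + 6.18/2.34×10^-3) = 0.01195 rad.

0.0120 rad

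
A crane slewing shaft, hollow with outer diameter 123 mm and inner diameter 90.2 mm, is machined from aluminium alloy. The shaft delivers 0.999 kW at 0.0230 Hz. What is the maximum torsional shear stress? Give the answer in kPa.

26600 kPa

ω = 2π·0.0230 = 0.1445 rad/s, so T = P/ω = 0.999×10³ / 0.1445 = 6913 N·m.
J = π(d_o⁴ − d_i⁴)/32 = π(0.123⁴ − 0.0902⁴)/32 = 1.597×10^-5 m⁴.
τ_max = T·r/J = 6913 × 0.0615 / 1.597×10^-5 = 2.662×10^7 Pa.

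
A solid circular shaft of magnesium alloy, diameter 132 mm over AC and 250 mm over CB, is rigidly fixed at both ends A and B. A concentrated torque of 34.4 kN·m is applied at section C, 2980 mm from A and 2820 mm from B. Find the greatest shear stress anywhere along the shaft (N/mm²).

10.4 N/mm²

Compatibility: T_A·a/J_AC = T_B·b/J_CB with T_A + T_B = T₀.
J_AC = 2.98×10^-5 m⁴, J_CB = 3.83×10^-4 m⁴, so T_A = T₀·(J_AC/a)/((J_AC/a)+(J_CB/b)) = 2357 N·m, T_B = 32040 N·m.
τ in each portion: τ_AC = 5.22×10^6 Pa, τ_CB = 1.04×10^7 Pa; maximum is in CB.
τ_max = T_CB·r/J = 32040·0.125/3.83×10^-4 = 1.044×10^7 Pa.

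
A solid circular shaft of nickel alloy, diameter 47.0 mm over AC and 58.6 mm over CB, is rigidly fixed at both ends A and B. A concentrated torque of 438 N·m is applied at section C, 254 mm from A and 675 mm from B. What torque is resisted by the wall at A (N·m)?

Compatibility: T_A·a/J_AC = T_B·b/J_CB with T_A + T_B = T₀.
J_AC = 4.79×10^-7 m⁴, J_CB = 1.16×10^-6 m⁴, so T_A = T₀·(J_AC/a)/((J_AC/a)+(J_CB/b)) = 229.4 N·m, T_B = 208.6 N·m.

229 N·m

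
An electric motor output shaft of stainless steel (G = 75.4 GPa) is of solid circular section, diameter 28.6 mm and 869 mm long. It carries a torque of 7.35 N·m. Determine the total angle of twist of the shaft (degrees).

J = πd⁴/32 = π(0.0286)⁴/32 = 6.568×10^-8 m⁴.
θ = T·L/(G·J) = 7.350 × 0.869 / (75.4×10⁹ × 6.568×10^-8) = 1.290×10^-3 rad.

0.0739°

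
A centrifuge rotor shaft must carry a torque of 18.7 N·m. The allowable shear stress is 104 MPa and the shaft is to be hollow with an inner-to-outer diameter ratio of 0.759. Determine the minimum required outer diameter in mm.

For a hollow shaft with d_i/d_o = 0.759: τ_max = 16T/(π d_o³ (1−k⁴)), so d_o = [16T/(π τ_allow (1−k⁴))]^(1/3) = [16·18.70/(π·1.04×10^8·0.6681)]^(1/3) = 0.01111 m.

11.1 mm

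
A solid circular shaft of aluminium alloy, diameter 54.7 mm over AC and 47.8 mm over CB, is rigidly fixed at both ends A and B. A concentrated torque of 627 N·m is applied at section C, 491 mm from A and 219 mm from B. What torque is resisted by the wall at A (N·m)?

Compatibility: T_A·a/J_AC = T_B·b/J_CB with T_A + T_B = T₀.
J_AC = 8.79×10^-7 m⁴, J_CB = 5.13×10^-7 m⁴, so T_A = T₀·(J_AC/a)/((J_AC/a)+(J_CB/b)) = 271.7 N·m, T_B = 355.3 N·m.

272 N·m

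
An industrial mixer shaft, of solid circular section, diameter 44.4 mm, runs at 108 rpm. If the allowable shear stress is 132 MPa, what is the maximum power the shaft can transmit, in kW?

25.7 kW

J = πd⁴/32 = π(0.0444)⁴/32 = 3.815×10^-7 m⁴.
T_max = τ_allow·J/r = 1.32×10^8 × 3.815×10^-7 / 0.0222 = 2269 N·m.
ω = 2π·108/60 = 11.31 rad/s, so P_max = T_max·ω = 2.566×10^4 W.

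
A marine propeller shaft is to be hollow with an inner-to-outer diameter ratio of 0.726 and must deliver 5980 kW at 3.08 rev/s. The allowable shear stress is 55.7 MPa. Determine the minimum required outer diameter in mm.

ω = 2π·3.08 = 19.35 rad/s, so T = P/ω = 5980×10³ / 19.35 = 309000 N·m.
For a hollow shaft with d_i/d_o = 0.726: τ_max = 16T/(π d_o³ (1−k⁴)), so d_o = [16T/(π τ_allow (1−k⁴))]^(1/3) = [16·309000/(π·5.57×10^7·0.7222)]^(1/3) = 0.3395 m.

339 mm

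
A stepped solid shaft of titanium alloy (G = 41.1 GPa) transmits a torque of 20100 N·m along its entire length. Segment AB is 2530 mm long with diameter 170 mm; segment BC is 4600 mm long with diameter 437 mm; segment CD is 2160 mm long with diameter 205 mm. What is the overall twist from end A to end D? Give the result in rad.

0.0218 rad

J_AB = π(0.170)⁴/32 = 8.20×10^-5 m⁴; J_BC = π(0.437)⁴/32 = 3.58×10^-3 m⁴; J_CD = π(0.205)⁴/32 = 1.73×10^-4 m⁴.
θ = (T/G)·Σ L_i/J_i = (20100/41.1×10⁹)·(2.53/8.20×10^-5 + 4.60/3.58×10^-3 + 2.16/1.73×10^-4) = 0.02181 rad.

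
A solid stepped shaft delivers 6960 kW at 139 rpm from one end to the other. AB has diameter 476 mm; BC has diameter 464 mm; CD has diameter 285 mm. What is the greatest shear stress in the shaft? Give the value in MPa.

105 MPa

ω = 2π·139/60 = 14.56 rad/s, so T = P/ω = 6960×10³ / 14.56 = 478200 N·m.
Under the same torque, τ_max = 16T/(πd³) is largest where d is smallest — segment CD (d = 285 mm).
τ_max = 16·478200/(π·(0.285)³) = 1.052×10^8 Pa.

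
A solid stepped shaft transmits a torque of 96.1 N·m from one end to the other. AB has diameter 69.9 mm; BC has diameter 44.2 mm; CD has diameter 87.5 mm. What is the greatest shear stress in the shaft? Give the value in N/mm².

Under the same torque, τ_max = 16T/(πd³) is largest where d is smallest — segment BC (d = 44.2 mm).
τ_max = 16·96.10/(π·(0.0442)³) = 5.668×10^6 Pa.

5.67 N/mm²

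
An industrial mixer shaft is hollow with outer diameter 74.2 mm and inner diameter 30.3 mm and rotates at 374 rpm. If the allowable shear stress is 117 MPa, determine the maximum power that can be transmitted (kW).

357 kW

J = π(d_o⁴ − d_i⁴)/32 = π(0.0742⁴ − 0.0303⁴)/32 = 2.893×10^-6 m⁴.
T_max = τ_allow·J/r = 1.17×10^8 × 2.893×10^-6 / 0.0371 = 9124 N·m.
ω = 2π·374/60 = 39.17 rad/s, so P_max = T_max·ω = 3.573×10^5 W.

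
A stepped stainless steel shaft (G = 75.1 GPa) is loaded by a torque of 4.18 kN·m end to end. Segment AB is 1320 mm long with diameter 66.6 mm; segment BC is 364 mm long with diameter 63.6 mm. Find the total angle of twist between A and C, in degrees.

J_AB = π(0.0666)⁴/32 = 1.93×10^-6 m⁴; J_BC = π(0.0636)⁴/32 = 1.61×10^-6 m⁴.
θ = (T/G)·Σ L_i/J_i = (4180/75.1×10⁹)·(1.32/1.93×10^-6 + 0.364/1.61×10^-6) = 0.05065 rad.

2.90°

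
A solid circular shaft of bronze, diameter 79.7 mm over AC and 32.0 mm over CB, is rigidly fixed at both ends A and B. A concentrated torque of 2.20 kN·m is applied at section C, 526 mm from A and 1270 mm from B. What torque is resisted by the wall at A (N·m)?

2180 N·m

Compatibility: T_A·a/J_AC = T_B·b/J_CB with T_A + T_B = T₀.
J_AC = 3.96×10^-6 m⁴, J_CB = 1.03×10^-7 m⁴, so T_A = T₀·(J_AC/a)/((J_AC/a)+(J_CB/b)) = 2177 N·m, T_B = 23.43 N·m.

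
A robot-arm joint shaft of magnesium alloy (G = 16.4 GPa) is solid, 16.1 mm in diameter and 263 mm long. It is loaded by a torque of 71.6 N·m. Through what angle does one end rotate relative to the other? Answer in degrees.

J = πd⁴/32 = π(0.0161)⁴/32 = 6.596×10^-9 m⁴.
θ = T·L/(G·J) = 71.60 × 0.263 / (16.4×10⁹ × 6.596×10^-9) = 0.1741 rad.

9.97°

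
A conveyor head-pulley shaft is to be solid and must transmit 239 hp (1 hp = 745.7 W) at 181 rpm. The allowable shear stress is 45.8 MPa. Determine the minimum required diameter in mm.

101 mm

ω = 2π·181/60 = 18.95 rad/s, so T = P/ω = 239×745.7 / 18.95 = 9403 N·m.
For a solid shaft τ_max = 16T/(πd³), so d = (16T/(π τ_allow))^(1/3) = (16·9403/(π·4.58×10^7))^(1/3) = 0.1015 m.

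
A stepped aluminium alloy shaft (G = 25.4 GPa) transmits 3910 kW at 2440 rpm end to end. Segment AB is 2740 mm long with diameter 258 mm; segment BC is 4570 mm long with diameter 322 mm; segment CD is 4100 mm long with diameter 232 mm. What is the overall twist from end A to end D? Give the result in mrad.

15.1 mrad

ω = 2π·2440/60 = 255.5 rad/s, so T = P/ω = 3910×10³ / 255.5 = 15300 N·m.
J_AB = π(0.258)⁴/32 = 4.35×10^-4 m⁴; J_BC = π(0.322)⁴/32 = 1.06×10^-3 m⁴; J_CD = π(0.232)⁴/32 = 2.84×10^-4 m⁴.
θ = (T/G)·Σ L_i/J_i = (15300/25.4×10⁹)·(2.74/4.35×10^-4 + 4.57/1.06×10^-3 + 4.10/2.84×10^-4) = 0.01509 rad.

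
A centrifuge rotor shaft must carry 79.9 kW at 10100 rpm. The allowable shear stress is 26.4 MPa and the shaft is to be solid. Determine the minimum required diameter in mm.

24.4 mm

ω = 2π·10100/60 = 1058 rad/s, so T = P/ω = 79.9×10³ / 1058 = 75.54 N·m.
For a solid shaft τ_max = 16T/(πd³), so d = (16T/(π τ_allow))^(1/3) = (16·75.54/(π·2.64×10^7))^(1/3) = 0.02443 m.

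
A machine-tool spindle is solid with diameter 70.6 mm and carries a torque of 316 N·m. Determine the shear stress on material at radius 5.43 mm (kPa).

J = πd⁴/32 = π(0.0706)⁴/32 = 2.439×10^-6 m⁴.
Shear stress varies linearly with radius: τ = T·r/J = 316.0 × 0.00543 / 2.439×10^-6 = 7.035×10^5 Pa.

704 kPa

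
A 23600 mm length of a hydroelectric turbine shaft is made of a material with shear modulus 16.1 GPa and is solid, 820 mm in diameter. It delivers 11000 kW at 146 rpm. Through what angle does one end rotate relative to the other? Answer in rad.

ω = 2π·146/60 = 15.29 rad/s, so T = P/ω = 11000×10³ / 15.29 = 719500 N·m.
J = πd⁴/32 = π(0.820)⁴/32 = 0.04439 m⁴.
θ = T·L/(G·J) = 719500 × 23.6 / (16.1×10⁹ × 0.04439) = 0.02376 rad.

0.0238 rad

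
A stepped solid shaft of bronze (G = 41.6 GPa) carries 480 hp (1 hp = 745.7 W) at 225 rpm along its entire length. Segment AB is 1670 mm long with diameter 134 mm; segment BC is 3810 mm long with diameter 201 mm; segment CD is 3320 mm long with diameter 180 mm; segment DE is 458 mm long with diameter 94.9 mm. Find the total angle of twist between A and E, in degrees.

3.48°

ω = 2π·225/60 = 23.56 rad/s, so T = P/ω = 480×745.7 / 23.56 = 15190 N·m.
J_AB = π(0.134)⁴/32 = 3.17×10^-5 m⁴; J_BC = π(0.201)⁴/32 = 1.60×10^-4 m⁴; J_CD = π(0.180)⁴/32 = 1.03×10^-4 m⁴; J_DE = π(0.0949)⁴/32 = 7.96×10^-6 m⁴.
θ = (T/G)·Σ L_i/J_i = (15190/41.6×10⁹)·(1.67/3.17×10^-5 + 3.81/1.60×10^-4 + 3.32/1.03×10^-4 + 0.458/7.96×10^-6) = 0.06072 rad.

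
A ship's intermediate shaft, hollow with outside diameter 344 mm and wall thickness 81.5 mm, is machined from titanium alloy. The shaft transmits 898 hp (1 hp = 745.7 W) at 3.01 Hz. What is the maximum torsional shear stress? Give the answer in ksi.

ω = 2π·3.01 = 18.91 rad/s, so T = P/ω = 898×745.7 / 18.91 = 35410 N·m.
J = π(d_o⁴ − d_i⁴)/32 = π(0.344⁴ − 0.181⁴)/32 = 1.269×10^-3 m⁴.
τ_max = T·r/J = 35410 × 0.172 / 1.269×10^-3 = 4.798×10^6 Pa.

0.696 ksi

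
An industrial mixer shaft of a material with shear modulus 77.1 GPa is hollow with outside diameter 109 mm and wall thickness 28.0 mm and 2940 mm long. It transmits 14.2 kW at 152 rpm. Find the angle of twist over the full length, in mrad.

ω = 2π·152/60 = 15.92 rad/s, so T = P/ω = 14.2×10³ / 15.92 = 892.1 N·m.
J = π(d_o⁴ − d_i⁴)/32 = π(0.109⁴ − 0.0530⁴)/32 = 1.308×10^-5 m⁴.
θ = T·L/(G·J) = 892.1 × 2.94 / (77.1×10⁹ × 1.308×10^-5) = 2.600×10^-3 rad.

2.60 mrad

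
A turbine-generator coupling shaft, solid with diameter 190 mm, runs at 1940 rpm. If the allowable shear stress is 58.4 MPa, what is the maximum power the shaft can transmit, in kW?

J = πd⁴/32 = π(0.190)⁴/32 = 1.279×10^-4 m⁴.
T_max = τ_allow·J/r = 5.84×10^7 × 1.279×10^-4 / 0.0950 = 78650 N·m.
ω = 2π·1940/60 = 203.2 rad/s, so P_max = T_max·ω = 1.598×10^7 W.

16000 kW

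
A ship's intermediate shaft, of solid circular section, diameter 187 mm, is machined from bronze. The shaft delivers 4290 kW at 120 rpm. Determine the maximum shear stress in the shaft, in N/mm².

ω = 2π·120/60 = 12.57 rad/s, so T = P/ω = 4290×10³ / 12.57 = 341400 N·m.
J = πd⁴/32 = π(0.187)⁴/32 = 1.201×10^-4 m⁴.
τ_max = T·r/J = 341400 × 0.0935 / 1.201×10^-4 = 2.659×10^8 Pa.

266 N/mm²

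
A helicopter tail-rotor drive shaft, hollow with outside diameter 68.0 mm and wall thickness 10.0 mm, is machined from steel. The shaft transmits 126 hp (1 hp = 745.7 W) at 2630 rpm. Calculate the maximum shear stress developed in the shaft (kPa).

ω = 2π·2630/60 = 275.4 rad/s, so T = P/ω = 126×745.7 / 275.4 = 341.2 N·m.
J = π(d_o⁴ − d_i⁴)/32 = π(0.0680⁴ − 0.0480⁴)/32 = 1.578×10^-6 m⁴.
τ_max = T·r/J = 341.2 × 0.0340 / 1.578×10^-6 = 7.351×10^6 Pa.

7350 kPa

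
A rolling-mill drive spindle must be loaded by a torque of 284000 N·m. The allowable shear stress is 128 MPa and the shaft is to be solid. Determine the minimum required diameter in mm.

For a solid shaft τ_max = 16T/(πd³), so d = (16T/(π τ_allow))^(1/3) = (16·284000/(π·1.28×10^8))^(1/3) = 0.2244 m.

224 mm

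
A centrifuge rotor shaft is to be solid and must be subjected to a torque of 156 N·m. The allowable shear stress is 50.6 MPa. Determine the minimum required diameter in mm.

25.0 mm

For a solid shaft τ_max = 16T/(πd³), so d = (16T/(π τ_allow))^(1/3) = (16·156.0/(π·5.06×10^7))^(1/3) = 0.02504 m.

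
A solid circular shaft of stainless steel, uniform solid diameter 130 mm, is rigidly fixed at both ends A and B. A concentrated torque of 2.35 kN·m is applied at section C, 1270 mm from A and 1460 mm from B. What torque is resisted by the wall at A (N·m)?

1260 N·m

With uniform GJ and both ends fixed, compatibility θ_AC = θ_CB gives T_A·a = T_B·b, together with T_A + T_B = T₀.
T_A = T₀·b/(a+b) = 2350·1460/2730 = 1257 N·m; T_B = 1093 N·m.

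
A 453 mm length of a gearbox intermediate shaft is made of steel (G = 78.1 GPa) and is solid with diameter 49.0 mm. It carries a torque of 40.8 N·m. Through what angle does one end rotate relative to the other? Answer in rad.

4.18e-4 rad

J = πd⁴/32 = π(0.0490)⁴/32 = 5.660×10^-7 m⁴.
θ = T·L/(G·J) = 40.80 × 0.453 / (78.1×10⁹ × 5.660×10^-7) = 4.181×10^-4 rad.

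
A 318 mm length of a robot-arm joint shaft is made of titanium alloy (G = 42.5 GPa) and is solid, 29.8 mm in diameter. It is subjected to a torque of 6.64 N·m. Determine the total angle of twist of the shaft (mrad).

0.642 mrad

J = πd⁴/32 = π(0.0298)⁴/32 = 7.742×10^-8 m⁴.
θ = T·L/(G·J) = 6.640 × 0.318 / (42.5×10⁹ × 7.742×10^-8) = 6.417×10^-4 rad.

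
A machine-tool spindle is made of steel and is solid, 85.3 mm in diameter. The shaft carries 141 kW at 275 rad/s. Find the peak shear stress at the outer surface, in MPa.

4.21 MPa

ω = 275 rad/s, so T = P/ω = 141×10³ / 275.0 = 512.7 N·m.
J = πd⁴/32 = π(0.0853)⁴/32 = 5.198×10^-6 m⁴.
τ_max = T·r/J = 512.7 × 0.0427 / 5.198×10^-6 = 4.207×10^6 Pa.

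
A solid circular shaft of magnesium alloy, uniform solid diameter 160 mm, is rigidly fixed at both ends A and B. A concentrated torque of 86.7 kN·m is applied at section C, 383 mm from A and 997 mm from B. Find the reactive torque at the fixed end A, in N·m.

62600 N·m

With uniform GJ and both ends fixed, compatibility θ_AC = θ_CB gives T_A·a = T_B·b, together with T_A + T_B = T₀.
T_A = T₀·b/(a+b) = 86700·997/1380 = 62640 N·m; T_B = 24060 N·m.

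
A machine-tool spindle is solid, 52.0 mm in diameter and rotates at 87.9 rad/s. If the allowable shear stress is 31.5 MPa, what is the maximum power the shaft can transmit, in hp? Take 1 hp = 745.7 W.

J = πd⁴/32 = π(0.0520)⁴/32 = 7.178×10^-7 m⁴.
T_max = τ_allow·J/r = 3.15×10^7 × 7.178×10^-7 / 0.0260 = 869.7 N·m.
ω = 87.9 rad/s, so P_max = T_max·ω = 7.644×10^4 W.

103 hp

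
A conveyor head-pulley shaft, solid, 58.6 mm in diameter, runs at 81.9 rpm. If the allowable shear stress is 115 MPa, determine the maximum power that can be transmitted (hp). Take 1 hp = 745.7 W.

J = πd⁴/32 = π(0.0586)⁴/32 = 1.158×10^-6 m⁴.
T_max = τ_allow·J/r = 1.15×10^8 × 1.158×10^-6 / 0.0293 = 4544 N·m.
ω = 2π·81.9/60 = 8.577 rad/s, so P_max = T_max·ω = 3.897×10^4 W.

52.3 hp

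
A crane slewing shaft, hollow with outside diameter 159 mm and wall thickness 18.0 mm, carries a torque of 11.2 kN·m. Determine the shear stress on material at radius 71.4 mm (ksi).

J = π(d_o⁴ − d_i⁴)/32 = π(0.159⁴ − 0.123⁴)/32 = 4.028×10^-5 m⁴.
Shear stress varies linearly with radius: τ = T·r/J = 11200 × 0.0714 / 4.028×10^-5 = 1.986×10^7 Pa.

2.88 ksi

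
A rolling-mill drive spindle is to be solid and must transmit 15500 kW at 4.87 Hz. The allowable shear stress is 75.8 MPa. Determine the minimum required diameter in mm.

324 mm

ω = 2π·4.87 = 30.60 rad/s, so T = P/ω = 15500×10³ / 30.60 = 506600 N·m.
For a solid shaft τ_max = 16T/(πd³), so d = (16T/(π τ_allow))^(1/3) = (16·506600/(π·7.58×10^7))^(1/3) = 0.3241 m.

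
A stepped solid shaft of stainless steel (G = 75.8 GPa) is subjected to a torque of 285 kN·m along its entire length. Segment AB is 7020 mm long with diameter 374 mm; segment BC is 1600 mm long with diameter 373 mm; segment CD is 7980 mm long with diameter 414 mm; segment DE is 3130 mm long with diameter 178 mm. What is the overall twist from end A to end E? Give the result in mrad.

J_AB = π(0.374)⁴/32 = 1.92×10^-3 m⁴; J_BC = π(0.373)⁴/32 = 1.90×10^-3 m⁴; J_CD = π(0.414)⁴/32 = 2.88×10^-3 m⁴; J_DE = π(0.178)⁴/32 = 9.86×10^-5 m⁴.
θ = (T/G)·Σ L_i/J_i = (285000/75.8×10⁹)·(7.02/1.92×10^-3 + 1.60/1.90×10^-3 + 7.98/2.88×10^-3 + 3.13/9.86×10^-5) = 0.1467 rad.

147 mrad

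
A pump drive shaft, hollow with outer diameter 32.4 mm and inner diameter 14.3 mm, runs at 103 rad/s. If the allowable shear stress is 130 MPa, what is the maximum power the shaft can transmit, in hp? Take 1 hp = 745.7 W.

J = π(d_o⁴ − d_i⁴)/32 = π(0.0324⁴ − 0.0143⁴)/32 = 1.041×10^-7 m⁴.
T_max = τ_allow·J/r = 1.30×10^8 × 1.041×10^-7 / 0.0162 = 835.2 N·m.
ω = 103 rad/s, so P_max = T_max·ω = 8.603×10^4 W.

115 hp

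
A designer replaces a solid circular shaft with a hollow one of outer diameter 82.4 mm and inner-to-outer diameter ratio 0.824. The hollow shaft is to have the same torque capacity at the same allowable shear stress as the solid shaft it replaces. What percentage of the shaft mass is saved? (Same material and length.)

51.5 %

Equal τ_max and T ⇒ the solid shaft needs d_s³ = d_o³(1−k⁴), so d_s = 82.4·(1−0.824⁴)^(1/3) = 67.06 mm.
Area ratio A_h/A_s = d_o²(1−k²)/d_s² = (1−k²)/(1−k⁴)^(2/3) = 0.4847.
Mass saving = 1 − 0.4847 = 51.5 %.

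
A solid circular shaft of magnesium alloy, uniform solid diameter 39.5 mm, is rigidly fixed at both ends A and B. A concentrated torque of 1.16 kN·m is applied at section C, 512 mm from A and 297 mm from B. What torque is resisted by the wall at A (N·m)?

426 N·m

With uniform GJ and both ends fixed, compatibility θ_AC = θ_CB gives T_A·a = T_B·b, together with T_A + T_B = T₀.
T_A = T₀·b/(a+b) = 1160·297/809.0 = 425.9 N·m; T_B = 734.1 N·m.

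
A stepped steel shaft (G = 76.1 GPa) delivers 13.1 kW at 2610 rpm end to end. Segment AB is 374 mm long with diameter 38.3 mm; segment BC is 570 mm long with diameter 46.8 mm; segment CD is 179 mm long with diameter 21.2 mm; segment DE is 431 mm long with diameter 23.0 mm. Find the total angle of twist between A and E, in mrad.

ω = 2π·2610/60 = 273.3 rad/s, so T = P/ω = 13.1×10³ / 273.3 = 47.93 N·m.
J_AB = π(0.0383)⁴/32 = 2.11×10^-7 m⁴; J_BC = π(0.0468)⁴/32 = 4.71×10^-7 m⁴; J_CD = π(0.0212)⁴/32 = 1.98×10^-8 m⁴; J_DE = π(0.0230)⁴/32 = 2.75×10^-8 m⁴.
θ = (T/G)·Σ L_i/J_i = (47.93/76.1×10⁹)·(0.374/2.11×10^-7 + 0.570/4.71×10^-7 + 0.179/1.98×10^-8 + 0.431/2.75×10^-8) = 0.01744 rad.

17.4 mrad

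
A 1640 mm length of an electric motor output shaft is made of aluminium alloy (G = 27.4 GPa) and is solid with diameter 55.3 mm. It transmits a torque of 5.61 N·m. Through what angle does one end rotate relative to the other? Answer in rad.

3.66e-4 rad

J = πd⁴/32 = π(0.0553)⁴/32 = 9.181×10^-7 m⁴.
θ = T·L/(G·J) = 5.610 × 1.64 / (27.4×10⁹ × 9.181×10^-7) = 3.657×10^-4 rad.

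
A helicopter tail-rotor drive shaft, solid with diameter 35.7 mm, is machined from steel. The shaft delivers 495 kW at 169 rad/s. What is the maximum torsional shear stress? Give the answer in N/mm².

328 N/mm²

ω = 169 rad/s, so T = P/ω = 495×10³ / 169.0 = 2929 N·m.
J = πd⁴/32 = π(0.0357)⁴/32 = 1.595×10^-7 m⁴.
τ_max = T·r/J = 2929 × 0.0179 / 1.595×10^-7 = 3.279×10^8 Pa.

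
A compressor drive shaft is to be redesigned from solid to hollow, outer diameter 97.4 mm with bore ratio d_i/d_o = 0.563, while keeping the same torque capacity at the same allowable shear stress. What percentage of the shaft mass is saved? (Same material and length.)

26.7 %

Equal τ_max and T ⇒ the solid shaft needs d_s³ = d_o³(1−k⁴), so d_s = 97.4·(1−0.563⁴)^(1/3) = 94.02 mm.
Area ratio A_h/A_s = d_o²(1−k²)/d_s² = (1−k²)/(1−k⁴)^(2/3) = 0.7330.
Mass saving = 1 − 0.7330 = 26.7 %.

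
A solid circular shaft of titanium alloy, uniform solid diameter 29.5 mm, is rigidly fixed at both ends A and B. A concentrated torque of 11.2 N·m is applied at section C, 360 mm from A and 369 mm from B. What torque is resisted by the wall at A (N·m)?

With uniform GJ and both ends fixed, compatibility θ_AC = θ_CB gives T_A·a = T_B·b, together with T_A + T_B = T₀.
T_A = T₀·b/(a+b) = 11.20·369/729.0 = 5.669 N·m; T_B = 5.531 N·m.

5.67 N·m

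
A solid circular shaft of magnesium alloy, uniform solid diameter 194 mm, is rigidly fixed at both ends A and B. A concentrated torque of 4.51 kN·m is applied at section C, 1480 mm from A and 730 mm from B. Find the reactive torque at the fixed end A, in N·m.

With uniform GJ and both ends fixed, compatibility θ_AC = θ_CB gives T_A·a = T_B·b, together with T_A + T_B = T₀.
T_A = T₀·b/(a+b) = 4510·730/2210 = 1490 N·m; T_B = 3020 N·m.

1490 N·m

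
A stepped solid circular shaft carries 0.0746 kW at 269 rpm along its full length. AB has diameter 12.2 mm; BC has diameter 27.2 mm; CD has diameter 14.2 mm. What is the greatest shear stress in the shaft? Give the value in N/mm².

7.43 N/mm²

ω = 2π·269/60 = 28.17 rad/s, so T = P/ω = 0.0746×10³ / 28.17 = 2.648 N·m.
Under the same torque, τ_max = 16T/(πd³) is largest where d is smallest — segment AB (d = 12.2 mm).
τ_max = 16·2.648/(π·(0.0122)³) = 7.428×10^6 Pa.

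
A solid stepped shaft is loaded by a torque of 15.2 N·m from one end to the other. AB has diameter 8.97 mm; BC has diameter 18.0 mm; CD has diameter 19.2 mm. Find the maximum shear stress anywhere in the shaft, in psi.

15600 psi

Under the same torque, τ_max = 16T/(πd³) is largest where d is smallest — segment AB (d = 8.97 mm).
τ_max = 16·15.20/(π·(0.00897)³) = 1.073×10^8 Pa.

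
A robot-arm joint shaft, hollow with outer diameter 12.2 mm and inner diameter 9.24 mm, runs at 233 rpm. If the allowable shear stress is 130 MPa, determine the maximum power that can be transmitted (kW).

0.759 kW

J = π(d_o⁴ − d_i⁴)/32 = π(0.0122⁴ − 0.00924⁴)/32 = 1.459×10^-9 m⁴.
T_max = τ_allow·J/r = 1.30×10^8 × 1.459×10^-9 / 0.00610 = 31.10 N·m.
ω = 2π·233/60 = 24.40 rad/s, so P_max = T_max·ω = 758.8 W.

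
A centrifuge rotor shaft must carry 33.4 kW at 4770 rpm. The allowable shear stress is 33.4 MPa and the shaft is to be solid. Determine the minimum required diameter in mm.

21.7 mm

ω = 2π·4770/60 = 499.5 rad/s, so T = P/ω = 33.4×10³ / 499.5 = 66.87 N·m.
For a solid shaft τ_max = 16T/(πd³), so d = (16T/(π τ_allow))^(1/3) = (16·66.87/(π·3.34×10^7))^(1/3) = 0.02168 m.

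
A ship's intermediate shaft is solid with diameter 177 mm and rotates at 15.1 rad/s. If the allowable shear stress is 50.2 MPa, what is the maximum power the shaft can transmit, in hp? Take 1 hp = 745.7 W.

1110 hp

J = πd⁴/32 = π(0.177)⁴/32 = 9.636×10^-5 m⁴.
T_max = τ_allow·J/r = 5.02×10^7 × 9.636×10^-5 / 0.0885 = 54660 N·m.
ω = 15.1 rad/s, so P_max = T_max·ω = 8.253×10^5 W.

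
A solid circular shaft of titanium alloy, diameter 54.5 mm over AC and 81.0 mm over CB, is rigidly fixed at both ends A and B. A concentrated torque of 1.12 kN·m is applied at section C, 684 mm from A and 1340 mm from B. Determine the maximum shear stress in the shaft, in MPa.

Compatibility: T_A·a/J_AC = T_B·b/J_CB with T_A + T_B = T₀.
J_AC = 8.66×10^-7 m⁴, J_CB = 4.23×10^-6 m⁴, so T_A = T₀·(J_AC/a)/((J_AC/a)+(J_CB/b)) = 320.9 N·m, T_B = 799.1 N·m.
τ in each portion: τ_AC = 1.01×10^7 Pa, τ_CB = 7.66×10^6 Pa; maximum is in AC.
τ_max = T_AC·r/J = 320.9·0.0272/8.66×10^-7 = 1.009×10^7 Pa.

10.1 MPa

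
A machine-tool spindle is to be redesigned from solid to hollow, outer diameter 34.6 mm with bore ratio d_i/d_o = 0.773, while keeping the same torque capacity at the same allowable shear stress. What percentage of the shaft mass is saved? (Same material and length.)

46.0 %

Equal τ_max and T ⇒ the solid shaft needs d_s³ = d_o³(1−k⁴), so d_s = 34.6·(1−0.773⁴)^(1/3) = 29.86 mm.
Area ratio A_h/A_s = d_o²(1−k²)/d_s² = (1−k²)/(1−k⁴)^(2/3) = 0.5403.
Mass saving = 1 − 0.5403 = 46.0 %.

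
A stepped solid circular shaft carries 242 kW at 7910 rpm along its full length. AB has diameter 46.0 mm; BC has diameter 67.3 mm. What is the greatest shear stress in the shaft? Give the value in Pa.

ω = 2π·7910/60 = 828.3 rad/s, so T = P/ω = 242×10³ / 828.3 = 292.2 N·m.
Under the same torque, τ_max = 16T/(πd³) is largest where d is smallest — segment AB (d = 46.0 mm).
τ_max = 16·292.2/(π·(0.0460)³) = 1.529×10^7 Pa.

1.53e7 Pa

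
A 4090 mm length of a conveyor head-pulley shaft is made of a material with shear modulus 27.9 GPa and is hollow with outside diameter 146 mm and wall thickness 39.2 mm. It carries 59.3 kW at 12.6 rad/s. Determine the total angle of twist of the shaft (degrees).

0.929°

ω = 12.6 rad/s, so T = P/ω = 59.3×10³ / 12.60 = 4706 N·m.
J = π(d_o⁴ − d_i⁴)/32 = π(0.146⁴ − 0.0676⁴)/32 = 4.256×10^-5 m⁴.
θ = T·L/(G·J) = 4706 × 4.09 / (27.9×10⁹ × 4.256×10^-5) = 0.01621 rad.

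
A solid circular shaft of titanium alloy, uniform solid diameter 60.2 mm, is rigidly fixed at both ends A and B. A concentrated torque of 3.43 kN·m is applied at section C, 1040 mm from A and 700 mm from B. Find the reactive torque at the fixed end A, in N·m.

With uniform GJ and both ends fixed, compatibility θ_AC = θ_CB gives T_A·a = T_B·b, together with T_A + T_B = T₀.
T_A = T₀·b/(a+b) = 3430·700/1740 = 1380 N·m; T_B = 2050 N·m.

1380 N·m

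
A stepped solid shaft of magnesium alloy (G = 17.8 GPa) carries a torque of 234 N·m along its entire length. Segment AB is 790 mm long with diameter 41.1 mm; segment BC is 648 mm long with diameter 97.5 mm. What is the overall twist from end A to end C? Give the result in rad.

0.0380 rad

J_AB = π(0.0411)⁴/32 = 2.80×10^-7 m⁴; J_BC = π(0.0975)⁴/32 = 8.87×10^-6 m⁴.
θ = (T/G)·Σ L_i/J_i = (234.0/17.8×10⁹)·(0.790/2.80×10^-7 + 0.648/8.87×10^-6) = 0.03803 rad.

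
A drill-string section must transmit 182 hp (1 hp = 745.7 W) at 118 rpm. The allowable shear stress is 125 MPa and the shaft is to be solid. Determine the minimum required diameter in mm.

ω = 2π·118/60 = 12.36 rad/s, so T = P/ω = 182×745.7 / 12.36 = 10980 N·m.
For a solid shaft τ_max = 16T/(πd³), so d = (16T/(π τ_allow))^(1/3) = (16·10980/(π·1.25×10^8))^(1/3) = 0.07649 m.

76.5 mm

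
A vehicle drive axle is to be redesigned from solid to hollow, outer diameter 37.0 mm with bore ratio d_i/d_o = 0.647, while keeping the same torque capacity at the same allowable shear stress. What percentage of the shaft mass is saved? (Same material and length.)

33.9 %

Equal τ_max and T ⇒ the solid shaft needs d_s³ = d_o³(1−k⁴), so d_s = 37.0·(1−0.647⁴)^(1/3) = 34.70 mm.
Area ratio A_h/A_s = d_o²(1−k²)/d_s² = (1−k²)/(1−k⁴)^(2/3) = 0.6611.
Mass saving = 1 − 0.6611 = 33.9 %.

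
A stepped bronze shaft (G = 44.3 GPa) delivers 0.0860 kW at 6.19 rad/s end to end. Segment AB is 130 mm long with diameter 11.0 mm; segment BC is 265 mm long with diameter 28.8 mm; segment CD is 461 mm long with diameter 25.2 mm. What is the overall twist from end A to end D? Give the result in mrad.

33.2 mrad

ω = 6.19 rad/s, so T = P/ω = 0.0860×10³ / 6.190 = 13.89 N·m.
J_AB = π(0.0110)⁴/32 = 1.44×10^-9 m⁴; J_BC = π(0.0288)⁴/32 = 6.75×10^-8 m⁴; J_CD = π(0.0252)⁴/32 = 3.96×10^-8 m⁴.
θ = (T/G)·Σ L_i/J_i = (13.89/44.3×10⁹)·(0.130/1.44×10^-9 + 0.265/6.75×10^-8 + 0.461/3.96×10^-8) = 0.03325 rad.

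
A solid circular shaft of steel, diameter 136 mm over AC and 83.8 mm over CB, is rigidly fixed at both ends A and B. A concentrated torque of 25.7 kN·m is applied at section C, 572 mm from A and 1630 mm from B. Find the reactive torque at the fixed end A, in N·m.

24500 N·m

Compatibility: T_A·a/J_AC = T_B·b/J_CB with T_A + T_B = T₀.
J_AC = 3.36×10^-5 m⁴, J_CB = 4.84×10^-6 m⁴, so T_A = T₀·(J_AC/a)/((J_AC/a)+(J_CB/b)) = 24460 N·m, T_B = 1237 N·m.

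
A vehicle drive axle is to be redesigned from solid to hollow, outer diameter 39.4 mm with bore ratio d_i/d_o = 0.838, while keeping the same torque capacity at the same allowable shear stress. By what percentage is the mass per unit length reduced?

53.2 %

Equal τ_max and T ⇒ the solid shaft needs d_s³ = d_o³(1−k⁴), so d_s = 39.4·(1−0.838⁴)^(1/3) = 31.41 mm.
Area ratio A_h/A_s = d_o²(1−k²)/d_s² = (1−k²)/(1−k⁴)^(2/3) = 0.4684.
Mass saving = 1 − 0.4684 = 53.2 %.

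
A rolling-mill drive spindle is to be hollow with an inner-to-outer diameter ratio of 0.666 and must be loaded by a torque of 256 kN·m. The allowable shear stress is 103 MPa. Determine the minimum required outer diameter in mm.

For a hollow shaft with d_i/d_o = 0.666: τ_max = 16T/(π d_o³ (1−k⁴)), so d_o = [16T/(π τ_allow (1−k⁴))]^(1/3) = [16·256000/(π·1.03×10^8·0.8033)]^(1/3) = 0.2507 m.

251 mm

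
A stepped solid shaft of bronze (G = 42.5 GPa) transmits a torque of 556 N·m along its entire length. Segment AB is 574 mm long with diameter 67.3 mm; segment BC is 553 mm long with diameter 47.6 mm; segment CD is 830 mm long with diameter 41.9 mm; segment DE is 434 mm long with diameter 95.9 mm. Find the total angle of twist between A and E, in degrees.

J_AB = π(0.0673)⁴/32 = 2.01×10^-6 m⁴; J_BC = π(0.0476)⁴/32 = 5.04×10^-7 m⁴; J_CD = π(0.0419)⁴/32 = 3.03×10^-7 m⁴; J_DE = π(0.0959)⁴/32 = 8.30×10^-6 m⁴.
θ = (T/G)·Σ L_i/J_i = (556.0/42.5×10⁹)·(0.574/2.01×10^-6 + 0.553/5.04×10^-7 + 0.830/3.03×10^-7 + 0.434/8.30×10^-6) = 0.05465 rad.

3.13°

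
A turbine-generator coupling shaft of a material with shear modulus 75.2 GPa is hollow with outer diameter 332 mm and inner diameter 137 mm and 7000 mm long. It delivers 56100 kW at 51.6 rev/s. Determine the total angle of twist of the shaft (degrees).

ω = 2π·51.6 = 324.2 rad/s, so T = P/ω = 56100×10³ / 324.2 = 173000 N·m.
J = π(d_o⁴ − d_i⁴)/32 = π(0.332⁴ − 0.137⁴)/32 = 1.158×10^-3 m⁴.
θ = T·L/(G·J) = 173000 × 7.00 / (75.2×10⁹ × 1.158×10^-3) = 0.01391 rad.

0.797°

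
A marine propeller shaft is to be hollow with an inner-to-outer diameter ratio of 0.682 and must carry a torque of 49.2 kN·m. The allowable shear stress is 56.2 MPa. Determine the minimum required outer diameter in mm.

For a hollow shaft with d_i/d_o = 0.682: τ_max = 16T/(π d_o³ (1−k⁴)), so d_o = [16T/(π τ_allow (1−k⁴))]^(1/3) = [16·49200/(π·5.62×10^7·0.7837)]^(1/3) = 0.1785 m.

179 mm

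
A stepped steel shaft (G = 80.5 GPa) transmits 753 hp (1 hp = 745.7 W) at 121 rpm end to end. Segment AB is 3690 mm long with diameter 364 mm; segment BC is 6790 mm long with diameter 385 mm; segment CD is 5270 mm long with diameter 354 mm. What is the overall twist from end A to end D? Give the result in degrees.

0.275°

ω = 2π·121/60 = 12.67 rad/s, so T = P/ω = 753×745.7 / 12.67 = 44310 N·m.
J_AB = π(0.364)⁴/32 = 1.72×10^-3 m⁴; J_BC = π(0.385)⁴/32 = 2.16×10^-3 m⁴; J_CD = π(0.354)⁴/32 = 1.54×10^-3 m⁴.
θ = (T/G)·Σ L_i/J_i = (44310/80.5×10⁹)·(3.69/1.72×10^-3 + 6.79/2.16×10^-3 + 5.27/1.54×10^-3) = 4.793×10^-3 rad.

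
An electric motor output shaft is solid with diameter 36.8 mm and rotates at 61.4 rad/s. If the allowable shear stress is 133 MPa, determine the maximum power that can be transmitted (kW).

79.9 kW

J = πd⁴/32 = π(0.0368)⁴/32 = 1.800×10^-7 m⁴.
T_max = τ_allow·J/r = 1.33×10^8 × 1.800×10^-7 / 0.0184 = 1301 N·m.
ω = 61.4 rad/s, so P_max = T_max·ω = 7.991×10^4 W.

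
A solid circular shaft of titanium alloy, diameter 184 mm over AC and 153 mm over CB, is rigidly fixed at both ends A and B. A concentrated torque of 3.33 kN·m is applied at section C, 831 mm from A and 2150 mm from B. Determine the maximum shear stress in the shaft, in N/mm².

Compatibility: T_A·a/J_AC = T_B·b/J_CB with T_A + T_B = T₀.
J_AC = 1.13×10^-4 m⁴, J_CB = 5.38×10^-5 m⁴, so T_A = T₀·(J_AC/a)/((J_AC/a)+(J_CB/b)) = 2811 N·m, T_B = 519.4 N·m.
τ in each portion: τ_AC = 2.30×10^6 Pa, τ_CB = 7.39×10^5 Pa; maximum is in AC.
τ_max = T_AC·r/J = 2811·0.0920/1.13×10^-4 = 2.298×10^6 Pa.

2.30 N/mm²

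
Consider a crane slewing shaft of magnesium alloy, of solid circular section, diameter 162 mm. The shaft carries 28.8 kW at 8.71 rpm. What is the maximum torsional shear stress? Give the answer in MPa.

37.8 MPa

ω = 2π·8.71/60 = 0.9121 rad/s, so T = P/ω = 28.8×10³ / 0.9121 = 31580 N·m.
J = πd⁴/32 = π(0.162)⁴/32 = 6.762×10^-5 m⁴.
τ_max = T·r/J = 31580 × 0.0810 / 6.762×10^-5 = 3.782×10^7 Pa.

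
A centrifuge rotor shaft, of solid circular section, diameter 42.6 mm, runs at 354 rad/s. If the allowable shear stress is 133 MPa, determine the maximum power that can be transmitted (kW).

J = πd⁴/32 = π(0.0426)⁴/32 = 3.233×10^-7 m⁴.
T_max = τ_allow·J/r = 1.33×10^8 × 3.233×10^-7 / 0.0213 = 2019 N·m.
ω = 354 rad/s, so P_max = T_max·ω = 7.147×10^5 W.

715 kW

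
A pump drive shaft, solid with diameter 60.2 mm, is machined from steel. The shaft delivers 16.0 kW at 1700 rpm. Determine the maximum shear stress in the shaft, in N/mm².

ω = 2π·1700/60 = 178.0 rad/s, so T = P/ω = 16.0×10³ / 178.0 = 89.88 N·m.
J = πd⁴/32 = π(0.0602)⁴/32 = 1.289×10^-6 m⁴.
τ_max = T·r/J = 89.88 × 0.0301 / 1.289×10^-6 = 2.098×10^6 Pa.

2.10 N/mm²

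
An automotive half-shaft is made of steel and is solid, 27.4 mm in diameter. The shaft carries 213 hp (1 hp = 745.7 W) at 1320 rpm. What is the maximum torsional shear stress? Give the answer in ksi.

ω = 2π·1320/60 = 138.2 rad/s, so T = P/ω = 213×745.7 / 138.2 = 1149 N·m.
J = πd⁴/32 = π(0.0274)⁴/32 = 5.534×10^-8 m⁴.
τ_max = T·r/J = 1149 × 0.0137 / 5.534×10^-8 = 2.845×10^8 Pa.

41.3 ksi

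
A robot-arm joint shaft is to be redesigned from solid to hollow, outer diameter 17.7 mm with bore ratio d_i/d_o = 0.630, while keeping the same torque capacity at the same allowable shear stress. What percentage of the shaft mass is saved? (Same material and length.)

32.4 %

Equal τ_max and T ⇒ the solid shaft needs d_s³ = d_o³(1−k⁴), so d_s = 17.7·(1−0.630⁴)^(1/3) = 16.72 mm.
Area ratio A_h/A_s = d_o²(1−k²)/d_s² = (1−k²)/(1−k⁴)^(2/3) = 0.6761.
Mass saving = 1 − 0.6761 = 32.4 %.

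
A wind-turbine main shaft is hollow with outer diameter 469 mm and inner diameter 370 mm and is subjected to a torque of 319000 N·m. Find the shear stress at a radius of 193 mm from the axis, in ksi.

3.07 ksi

J = π(d_o⁴ − d_i⁴)/32 = π(0.469⁴ − 0.370⁴)/32 = 2.910×10^-3 m⁴.
Shear stress varies linearly with radius: τ = T·r/J = 319000 × 0.193 / 2.910×10^-3 = 2.116×10^7 Pa.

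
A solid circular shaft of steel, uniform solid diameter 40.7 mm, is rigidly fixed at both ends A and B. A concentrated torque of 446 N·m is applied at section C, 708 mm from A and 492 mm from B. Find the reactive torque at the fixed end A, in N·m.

183 N·m

With uniform GJ and both ends fixed, compatibility θ_AC = θ_CB gives T_A·a = T_B·b, together with T_A + T_B = T₀.
T_A = T₀·b/(a+b) = 446.0·492/1200 = 182.9 N·m; T_B = 263.1 N·m.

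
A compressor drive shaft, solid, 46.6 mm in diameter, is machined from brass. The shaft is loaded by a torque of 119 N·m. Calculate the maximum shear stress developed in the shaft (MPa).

J = πd⁴/32 = π(0.0466)⁴/32 = 4.630×10^-7 m⁴.
τ_max = T·r/J = 119.0 × 0.0233 / 4.630×10^-7 = 5.989×10^6 Pa.

5.99 MPa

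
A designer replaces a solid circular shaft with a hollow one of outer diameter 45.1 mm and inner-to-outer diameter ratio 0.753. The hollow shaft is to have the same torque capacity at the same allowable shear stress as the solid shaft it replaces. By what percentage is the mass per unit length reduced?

Equal τ_max and T ⇒ the solid shaft needs d_s³ = d_o³(1−k⁴), so d_s = 45.1·(1−0.753⁴)^(1/3) = 39.63 mm.
Area ratio A_h/A_s = d_o²(1−k²)/d_s² = (1−k²)/(1−k⁴)^(2/3) = 0.5608.
Mass saving = 1 − 0.5608 = 43.9 %.

43.9 %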